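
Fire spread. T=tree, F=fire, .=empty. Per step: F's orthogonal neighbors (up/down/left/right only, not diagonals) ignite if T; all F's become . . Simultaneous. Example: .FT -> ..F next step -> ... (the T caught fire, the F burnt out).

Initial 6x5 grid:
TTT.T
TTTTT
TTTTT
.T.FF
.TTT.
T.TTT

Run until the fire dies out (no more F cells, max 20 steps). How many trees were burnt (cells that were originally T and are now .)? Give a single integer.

Step 1: +3 fires, +2 burnt (F count now 3)
Step 2: +5 fires, +3 burnt (F count now 5)
Step 3: +6 fires, +5 burnt (F count now 6)
Step 4: +4 fires, +6 burnt (F count now 4)
Step 5: +2 fires, +4 burnt (F count now 2)
Step 6: +1 fires, +2 burnt (F count now 1)
Step 7: +0 fires, +1 burnt (F count now 0)
Fire out after step 7
Initially T: 22, now '.': 29
Total burnt (originally-T cells now '.'): 21

Answer: 21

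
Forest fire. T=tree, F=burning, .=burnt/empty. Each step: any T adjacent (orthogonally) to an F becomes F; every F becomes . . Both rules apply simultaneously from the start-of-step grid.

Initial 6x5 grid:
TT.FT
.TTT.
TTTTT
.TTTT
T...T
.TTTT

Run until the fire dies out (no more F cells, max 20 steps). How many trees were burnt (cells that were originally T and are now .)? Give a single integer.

Step 1: +2 fires, +1 burnt (F count now 2)
Step 2: +2 fires, +2 burnt (F count now 2)
Step 3: +4 fires, +2 burnt (F count now 4)
Step 4: +4 fires, +4 burnt (F count now 4)
Step 5: +4 fires, +4 burnt (F count now 4)
Step 6: +1 fires, +4 burnt (F count now 1)
Step 7: +1 fires, +1 burnt (F count now 1)
Step 8: +1 fires, +1 burnt (F count now 1)
Step 9: +1 fires, +1 burnt (F count now 1)
Step 10: +0 fires, +1 burnt (F count now 0)
Fire out after step 10
Initially T: 21, now '.': 29
Total burnt (originally-T cells now '.'): 20

Answer: 20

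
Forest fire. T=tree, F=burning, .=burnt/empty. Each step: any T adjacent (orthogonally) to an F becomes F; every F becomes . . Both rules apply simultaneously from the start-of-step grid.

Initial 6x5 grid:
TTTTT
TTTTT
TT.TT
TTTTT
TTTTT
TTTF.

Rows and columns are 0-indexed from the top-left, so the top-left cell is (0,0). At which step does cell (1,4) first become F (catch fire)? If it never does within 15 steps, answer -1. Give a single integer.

Step 1: cell (1,4)='T' (+2 fires, +1 burnt)
Step 2: cell (1,4)='T' (+4 fires, +2 burnt)
Step 3: cell (1,4)='T' (+5 fires, +4 burnt)
Step 4: cell (1,4)='T' (+4 fires, +5 burnt)
Step 5: cell (1,4)='F' (+5 fires, +4 burnt)
  -> target ignites at step 5
Step 6: cell (1,4)='.' (+4 fires, +5 burnt)
Step 7: cell (1,4)='.' (+2 fires, +4 burnt)
Step 8: cell (1,4)='.' (+1 fires, +2 burnt)
Step 9: cell (1,4)='.' (+0 fires, +1 burnt)
  fire out at step 9

5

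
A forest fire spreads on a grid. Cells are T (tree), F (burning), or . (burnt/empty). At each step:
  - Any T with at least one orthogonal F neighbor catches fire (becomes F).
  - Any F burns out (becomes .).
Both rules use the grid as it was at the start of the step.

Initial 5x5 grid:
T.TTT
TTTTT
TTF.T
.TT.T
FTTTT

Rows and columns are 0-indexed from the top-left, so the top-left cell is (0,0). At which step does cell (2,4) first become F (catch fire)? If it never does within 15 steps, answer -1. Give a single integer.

Step 1: cell (2,4)='T' (+4 fires, +2 burnt)
Step 2: cell (2,4)='T' (+6 fires, +4 burnt)
Step 3: cell (2,4)='T' (+4 fires, +6 burnt)
Step 4: cell (2,4)='F' (+4 fires, +4 burnt)
  -> target ignites at step 4
Step 5: cell (2,4)='.' (+1 fires, +4 burnt)
Step 6: cell (2,4)='.' (+0 fires, +1 burnt)
  fire out at step 6

4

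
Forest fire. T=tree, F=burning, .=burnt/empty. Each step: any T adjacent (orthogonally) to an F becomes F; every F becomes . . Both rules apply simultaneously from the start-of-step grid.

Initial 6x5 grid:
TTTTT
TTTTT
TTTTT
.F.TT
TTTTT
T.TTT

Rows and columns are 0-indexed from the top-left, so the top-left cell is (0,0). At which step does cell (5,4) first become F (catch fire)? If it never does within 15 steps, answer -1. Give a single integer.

Step 1: cell (5,4)='T' (+2 fires, +1 burnt)
Step 2: cell (5,4)='T' (+5 fires, +2 burnt)
Step 3: cell (5,4)='T' (+7 fires, +5 burnt)
Step 4: cell (5,4)='T' (+7 fires, +7 burnt)
Step 5: cell (5,4)='F' (+4 fires, +7 burnt)
  -> target ignites at step 5
Step 6: cell (5,4)='.' (+1 fires, +4 burnt)
Step 7: cell (5,4)='.' (+0 fires, +1 burnt)
  fire out at step 7

5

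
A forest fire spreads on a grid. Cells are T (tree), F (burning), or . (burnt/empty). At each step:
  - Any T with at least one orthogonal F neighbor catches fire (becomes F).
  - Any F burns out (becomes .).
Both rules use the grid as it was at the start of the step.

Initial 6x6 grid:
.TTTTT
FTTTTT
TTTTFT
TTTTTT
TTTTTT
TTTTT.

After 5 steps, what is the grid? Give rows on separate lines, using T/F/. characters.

Step 1: 6 trees catch fire, 2 burn out
  .TTTTT
  .FTTFT
  FTTF.F
  TTTTFT
  TTTTTT
  TTTTT.
Step 2: 11 trees catch fire, 6 burn out
  .FTTFT
  ..FF.F
  .FF...
  FTTF.F
  TTTTFT
  TTTTT.
Step 3: 9 trees catch fire, 11 burn out
  ..FF.F
  ......
  ......
  .FF...
  FTTF.F
  TTTTF.
Step 4: 4 trees catch fire, 9 burn out
  ......
  ......
  ......
  ......
  .FF...
  FTTF..
Step 5: 2 trees catch fire, 4 burn out
  ......
  ......
  ......
  ......
  ......
  .FF...

......
......
......
......
......
.FF...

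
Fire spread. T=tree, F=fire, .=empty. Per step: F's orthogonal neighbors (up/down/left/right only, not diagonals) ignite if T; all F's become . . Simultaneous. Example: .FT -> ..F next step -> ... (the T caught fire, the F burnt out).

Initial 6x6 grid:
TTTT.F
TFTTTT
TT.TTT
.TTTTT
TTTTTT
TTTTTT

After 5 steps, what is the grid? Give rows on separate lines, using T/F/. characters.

Step 1: 5 trees catch fire, 2 burn out
  TFTT..
  F.FTTF
  TF.TTT
  .TTTTT
  TTTTTT
  TTTTTT
Step 2: 7 trees catch fire, 5 burn out
  F.FT..
  ...FF.
  F..TTF
  .FTTTT
  TTTTTT
  TTTTTT
Step 3: 6 trees catch fire, 7 burn out
  ...F..
  ......
  ...FF.
  ..FTTF
  TFTTTT
  TTTTTT
Step 4: 6 trees catch fire, 6 burn out
  ......
  ......
  ......
  ...FF.
  F.FTTF
  TFTTTT
Step 5: 5 trees catch fire, 6 burn out
  ......
  ......
  ......
  ......
  ...FF.
  F.FTTF

......
......
......
......
...FF.
F.FTTF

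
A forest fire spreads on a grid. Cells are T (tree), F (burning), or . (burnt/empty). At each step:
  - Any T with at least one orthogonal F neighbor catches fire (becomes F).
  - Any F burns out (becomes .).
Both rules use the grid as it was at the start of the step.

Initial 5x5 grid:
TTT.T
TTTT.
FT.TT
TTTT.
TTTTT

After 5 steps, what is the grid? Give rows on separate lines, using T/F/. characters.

Step 1: 3 trees catch fire, 1 burn out
  TTT.T
  FTTT.
  .F.TT
  FTTT.
  TTTTT
Step 2: 4 trees catch fire, 3 burn out
  FTT.T
  .FTT.
  ...TT
  .FTT.
  FTTTT
Step 3: 4 trees catch fire, 4 burn out
  .FT.T
  ..FT.
  ...TT
  ..FT.
  .FTTT
Step 4: 4 trees catch fire, 4 burn out
  ..F.T
  ...F.
  ...TT
  ...F.
  ..FTT
Step 5: 2 trees catch fire, 4 burn out
  ....T
  .....
  ...FT
  .....
  ...FT

....T
.....
...FT
.....
...FT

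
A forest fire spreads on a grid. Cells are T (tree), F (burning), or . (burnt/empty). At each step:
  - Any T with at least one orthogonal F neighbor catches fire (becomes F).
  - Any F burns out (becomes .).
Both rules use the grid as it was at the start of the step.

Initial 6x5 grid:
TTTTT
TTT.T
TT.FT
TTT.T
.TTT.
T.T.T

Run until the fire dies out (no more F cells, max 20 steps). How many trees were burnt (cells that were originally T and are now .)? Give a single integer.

Answer: 20

Derivation:
Step 1: +1 fires, +1 burnt (F count now 1)
Step 2: +2 fires, +1 burnt (F count now 2)
Step 3: +1 fires, +2 burnt (F count now 1)
Step 4: +1 fires, +1 burnt (F count now 1)
Step 5: +1 fires, +1 burnt (F count now 1)
Step 6: +2 fires, +1 burnt (F count now 2)
Step 7: +2 fires, +2 burnt (F count now 2)
Step 8: +2 fires, +2 burnt (F count now 2)
Step 9: +2 fires, +2 burnt (F count now 2)
Step 10: +3 fires, +2 burnt (F count now 3)
Step 11: +1 fires, +3 burnt (F count now 1)
Step 12: +2 fires, +1 burnt (F count now 2)
Step 13: +0 fires, +2 burnt (F count now 0)
Fire out after step 13
Initially T: 22, now '.': 28
Total burnt (originally-T cells now '.'): 20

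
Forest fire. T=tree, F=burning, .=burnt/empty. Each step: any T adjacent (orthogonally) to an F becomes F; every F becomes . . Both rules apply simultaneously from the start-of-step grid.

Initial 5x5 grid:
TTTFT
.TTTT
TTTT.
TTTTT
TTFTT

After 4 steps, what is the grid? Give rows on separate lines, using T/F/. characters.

Step 1: 6 trees catch fire, 2 burn out
  TTF.F
  .TTFT
  TTTT.
  TTFTT
  TF.FT
Step 2: 9 trees catch fire, 6 burn out
  TF...
  .TF.F
  TTFF.
  TF.FT
  F...F
Step 3: 5 trees catch fire, 9 burn out
  F....
  .F...
  TF...
  F...F
  .....
Step 4: 1 trees catch fire, 5 burn out
  .....
  .....
  F....
  .....
  .....

.....
.....
F....
.....
.....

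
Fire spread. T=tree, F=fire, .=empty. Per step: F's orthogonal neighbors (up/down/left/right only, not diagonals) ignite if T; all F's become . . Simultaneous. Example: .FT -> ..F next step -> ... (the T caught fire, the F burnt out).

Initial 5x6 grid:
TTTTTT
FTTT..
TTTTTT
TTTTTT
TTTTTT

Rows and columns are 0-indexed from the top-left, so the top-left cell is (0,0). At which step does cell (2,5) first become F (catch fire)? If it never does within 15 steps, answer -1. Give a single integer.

Step 1: cell (2,5)='T' (+3 fires, +1 burnt)
Step 2: cell (2,5)='T' (+4 fires, +3 burnt)
Step 3: cell (2,5)='T' (+5 fires, +4 burnt)
Step 4: cell (2,5)='T' (+4 fires, +5 burnt)
Step 5: cell (2,5)='T' (+4 fires, +4 burnt)
Step 6: cell (2,5)='F' (+4 fires, +4 burnt)
  -> target ignites at step 6
Step 7: cell (2,5)='.' (+2 fires, +4 burnt)
Step 8: cell (2,5)='.' (+1 fires, +2 burnt)
Step 9: cell (2,5)='.' (+0 fires, +1 burnt)
  fire out at step 9

6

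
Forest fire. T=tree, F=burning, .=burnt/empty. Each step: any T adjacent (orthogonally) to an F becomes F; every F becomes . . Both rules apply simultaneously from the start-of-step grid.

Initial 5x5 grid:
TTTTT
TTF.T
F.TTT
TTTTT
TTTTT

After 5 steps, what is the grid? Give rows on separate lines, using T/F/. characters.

Step 1: 5 trees catch fire, 2 burn out
  TTFTT
  FF..T
  ..FTT
  FTTTT
  TTTTT
Step 2: 7 trees catch fire, 5 burn out
  FF.FT
  ....T
  ...FT
  .FFTT
  FTTTT
Step 3: 5 trees catch fire, 7 burn out
  ....F
  ....T
  ....F
  ...FT
  .FFTT
Step 4: 3 trees catch fire, 5 burn out
  .....
  ....F
  .....
  ....F
  ...FT
Step 5: 1 trees catch fire, 3 burn out
  .....
  .....
  .....
  .....
  ....F

.....
.....
.....
.....
....F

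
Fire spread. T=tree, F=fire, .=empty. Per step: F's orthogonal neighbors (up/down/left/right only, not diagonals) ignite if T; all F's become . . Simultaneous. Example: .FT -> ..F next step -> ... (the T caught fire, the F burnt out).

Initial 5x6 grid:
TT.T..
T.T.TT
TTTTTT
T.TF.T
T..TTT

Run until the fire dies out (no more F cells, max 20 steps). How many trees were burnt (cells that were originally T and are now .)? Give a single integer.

Answer: 19

Derivation:
Step 1: +3 fires, +1 burnt (F count now 3)
Step 2: +3 fires, +3 burnt (F count now 3)
Step 3: +5 fires, +3 burnt (F count now 5)
Step 4: +3 fires, +5 burnt (F count now 3)
Step 5: +2 fires, +3 burnt (F count now 2)
Step 6: +2 fires, +2 burnt (F count now 2)
Step 7: +1 fires, +2 burnt (F count now 1)
Step 8: +0 fires, +1 burnt (F count now 0)
Fire out after step 8
Initially T: 20, now '.': 29
Total burnt (originally-T cells now '.'): 19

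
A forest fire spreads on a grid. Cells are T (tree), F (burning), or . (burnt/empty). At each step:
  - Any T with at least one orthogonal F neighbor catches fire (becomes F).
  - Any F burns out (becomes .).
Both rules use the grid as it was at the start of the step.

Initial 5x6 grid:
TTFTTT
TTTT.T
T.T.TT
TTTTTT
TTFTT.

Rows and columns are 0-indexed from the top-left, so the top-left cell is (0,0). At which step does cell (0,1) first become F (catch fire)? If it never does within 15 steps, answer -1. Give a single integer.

Step 1: cell (0,1)='F' (+6 fires, +2 burnt)
  -> target ignites at step 1
Step 2: cell (0,1)='.' (+9 fires, +6 burnt)
Step 3: cell (0,1)='.' (+4 fires, +9 burnt)
Step 4: cell (0,1)='.' (+4 fires, +4 burnt)
Step 5: cell (0,1)='.' (+1 fires, +4 burnt)
Step 6: cell (0,1)='.' (+0 fires, +1 burnt)
  fire out at step 6

1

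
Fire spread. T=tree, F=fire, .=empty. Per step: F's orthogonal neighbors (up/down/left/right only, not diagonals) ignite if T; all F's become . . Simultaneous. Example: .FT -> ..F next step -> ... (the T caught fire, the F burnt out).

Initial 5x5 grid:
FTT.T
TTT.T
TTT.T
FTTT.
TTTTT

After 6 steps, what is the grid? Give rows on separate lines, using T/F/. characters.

Step 1: 5 trees catch fire, 2 burn out
  .FT.T
  FTT.T
  FTT.T
  .FTT.
  FTTTT
Step 2: 5 trees catch fire, 5 burn out
  ..F.T
  .FT.T
  .FT.T
  ..FT.
  .FTTT
Step 3: 4 trees catch fire, 5 burn out
  ....T
  ..F.T
  ..F.T
  ...F.
  ..FTT
Step 4: 1 trees catch fire, 4 burn out
  ....T
  ....T
  ....T
  .....
  ...FT
Step 5: 1 trees catch fire, 1 burn out
  ....T
  ....T
  ....T
  .....
  ....F
Step 6: 0 trees catch fire, 1 burn out
  ....T
  ....T
  ....T
  .....
  .....

....T
....T
....T
.....
.....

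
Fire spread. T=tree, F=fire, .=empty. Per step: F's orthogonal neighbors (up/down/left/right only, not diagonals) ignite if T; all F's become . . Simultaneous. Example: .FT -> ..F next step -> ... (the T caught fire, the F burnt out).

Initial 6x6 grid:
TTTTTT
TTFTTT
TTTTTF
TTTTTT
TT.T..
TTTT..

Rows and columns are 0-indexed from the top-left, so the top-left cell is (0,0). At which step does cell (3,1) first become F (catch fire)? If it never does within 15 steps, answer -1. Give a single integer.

Step 1: cell (3,1)='T' (+7 fires, +2 burnt)
Step 2: cell (3,1)='T' (+9 fires, +7 burnt)
Step 3: cell (3,1)='F' (+5 fires, +9 burnt)
  -> target ignites at step 3
Step 4: cell (3,1)='.' (+3 fires, +5 burnt)
Step 5: cell (3,1)='.' (+3 fires, +3 burnt)
Step 6: cell (3,1)='.' (+2 fires, +3 burnt)
Step 7: cell (3,1)='.' (+0 fires, +2 burnt)
  fire out at step 7

3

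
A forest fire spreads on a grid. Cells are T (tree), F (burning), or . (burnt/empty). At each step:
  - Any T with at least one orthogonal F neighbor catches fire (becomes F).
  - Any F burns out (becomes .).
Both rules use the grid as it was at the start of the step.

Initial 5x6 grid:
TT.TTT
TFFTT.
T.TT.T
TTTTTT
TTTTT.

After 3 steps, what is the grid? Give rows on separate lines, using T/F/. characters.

Step 1: 4 trees catch fire, 2 burn out
  TF.TTT
  F..FT.
  T.FT.T
  TTTTTT
  TTTTT.
Step 2: 6 trees catch fire, 4 burn out
  F..FTT
  ....F.
  F..F.T
  TTFTTT
  TTTTT.
Step 3: 5 trees catch fire, 6 burn out
  ....FT
  ......
  .....T
  FF.FTT
  TTFTT.

....FT
......
.....T
FF.FTT
TTFTT.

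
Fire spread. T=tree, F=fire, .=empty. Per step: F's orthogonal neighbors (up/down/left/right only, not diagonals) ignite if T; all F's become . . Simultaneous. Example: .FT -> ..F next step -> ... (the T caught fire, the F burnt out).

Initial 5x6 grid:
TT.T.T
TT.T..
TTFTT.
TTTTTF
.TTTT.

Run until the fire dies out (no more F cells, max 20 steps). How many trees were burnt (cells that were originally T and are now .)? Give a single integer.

Step 1: +4 fires, +2 burnt (F count now 4)
Step 2: +8 fires, +4 burnt (F count now 8)
Step 3: +6 fires, +8 burnt (F count now 6)
Step 4: +1 fires, +6 burnt (F count now 1)
Step 5: +0 fires, +1 burnt (F count now 0)
Fire out after step 5
Initially T: 20, now '.': 29
Total burnt (originally-T cells now '.'): 19

Answer: 19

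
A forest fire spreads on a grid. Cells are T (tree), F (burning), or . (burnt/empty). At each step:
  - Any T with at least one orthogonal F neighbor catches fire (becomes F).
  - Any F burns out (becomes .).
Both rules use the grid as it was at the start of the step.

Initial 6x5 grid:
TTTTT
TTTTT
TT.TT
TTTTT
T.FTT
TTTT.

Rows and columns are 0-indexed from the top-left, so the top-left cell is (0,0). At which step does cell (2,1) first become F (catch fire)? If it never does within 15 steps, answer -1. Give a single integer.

Step 1: cell (2,1)='T' (+3 fires, +1 burnt)
Step 2: cell (2,1)='T' (+5 fires, +3 burnt)
Step 3: cell (2,1)='F' (+5 fires, +5 burnt)
  -> target ignites at step 3
Step 4: cell (2,1)='.' (+5 fires, +5 burnt)
Step 5: cell (2,1)='.' (+5 fires, +5 burnt)
Step 6: cell (2,1)='.' (+3 fires, +5 burnt)
Step 7: cell (2,1)='.' (+0 fires, +3 burnt)
  fire out at step 7

3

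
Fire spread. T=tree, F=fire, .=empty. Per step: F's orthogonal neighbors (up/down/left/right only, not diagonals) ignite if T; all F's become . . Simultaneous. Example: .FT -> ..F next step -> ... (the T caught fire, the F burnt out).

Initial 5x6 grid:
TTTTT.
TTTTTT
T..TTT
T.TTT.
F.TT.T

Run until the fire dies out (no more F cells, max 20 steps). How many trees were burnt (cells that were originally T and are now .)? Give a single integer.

Step 1: +1 fires, +1 burnt (F count now 1)
Step 2: +1 fires, +1 burnt (F count now 1)
Step 3: +1 fires, +1 burnt (F count now 1)
Step 4: +2 fires, +1 burnt (F count now 2)
Step 5: +2 fires, +2 burnt (F count now 2)
Step 6: +2 fires, +2 burnt (F count now 2)
Step 7: +3 fires, +2 burnt (F count now 3)
Step 8: +4 fires, +3 burnt (F count now 4)
Step 9: +4 fires, +4 burnt (F count now 4)
Step 10: +1 fires, +4 burnt (F count now 1)
Step 11: +0 fires, +1 burnt (F count now 0)
Fire out after step 11
Initially T: 22, now '.': 29
Total burnt (originally-T cells now '.'): 21

Answer: 21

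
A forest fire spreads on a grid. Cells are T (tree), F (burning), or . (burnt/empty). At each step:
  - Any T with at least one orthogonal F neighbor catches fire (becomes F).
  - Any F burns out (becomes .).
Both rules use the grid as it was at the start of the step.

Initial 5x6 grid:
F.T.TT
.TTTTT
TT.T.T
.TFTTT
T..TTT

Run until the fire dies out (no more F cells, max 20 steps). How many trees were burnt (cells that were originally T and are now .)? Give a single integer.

Answer: 19

Derivation:
Step 1: +2 fires, +2 burnt (F count now 2)
Step 2: +4 fires, +2 burnt (F count now 4)
Step 3: +5 fires, +4 burnt (F count now 5)
Step 4: +4 fires, +5 burnt (F count now 4)
Step 5: +3 fires, +4 burnt (F count now 3)
Step 6: +1 fires, +3 burnt (F count now 1)
Step 7: +0 fires, +1 burnt (F count now 0)
Fire out after step 7
Initially T: 20, now '.': 29
Total burnt (originally-T cells now '.'): 19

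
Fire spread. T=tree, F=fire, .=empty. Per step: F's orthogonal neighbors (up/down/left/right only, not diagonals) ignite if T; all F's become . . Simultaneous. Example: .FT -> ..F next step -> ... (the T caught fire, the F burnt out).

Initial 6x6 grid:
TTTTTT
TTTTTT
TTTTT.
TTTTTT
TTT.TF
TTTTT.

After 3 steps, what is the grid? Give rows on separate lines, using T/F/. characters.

Step 1: 2 trees catch fire, 1 burn out
  TTTTTT
  TTTTTT
  TTTTT.
  TTTTTF
  TTT.F.
  TTTTT.
Step 2: 2 trees catch fire, 2 burn out
  TTTTTT
  TTTTTT
  TTTTT.
  TTTTF.
  TTT...
  TTTTF.
Step 3: 3 trees catch fire, 2 burn out
  TTTTTT
  TTTTTT
  TTTTF.
  TTTF..
  TTT...
  TTTF..

TTTTTT
TTTTTT
TTTTF.
TTTF..
TTT...
TTTF..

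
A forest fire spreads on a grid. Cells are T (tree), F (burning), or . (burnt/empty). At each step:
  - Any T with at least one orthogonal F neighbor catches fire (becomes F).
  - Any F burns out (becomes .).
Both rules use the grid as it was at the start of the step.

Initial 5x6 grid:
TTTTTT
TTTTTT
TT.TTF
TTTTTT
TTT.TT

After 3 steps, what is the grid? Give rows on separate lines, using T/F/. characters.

Step 1: 3 trees catch fire, 1 burn out
  TTTTTT
  TTTTTF
  TT.TF.
  TTTTTF
  TTT.TT
Step 2: 5 trees catch fire, 3 burn out
  TTTTTF
  TTTTF.
  TT.F..
  TTTTF.
  TTT.TF
Step 3: 4 trees catch fire, 5 burn out
  TTTTF.
  TTTF..
  TT....
  TTTF..
  TTT.F.

TTTTF.
TTTF..
TT....
TTTF..
TTT.F.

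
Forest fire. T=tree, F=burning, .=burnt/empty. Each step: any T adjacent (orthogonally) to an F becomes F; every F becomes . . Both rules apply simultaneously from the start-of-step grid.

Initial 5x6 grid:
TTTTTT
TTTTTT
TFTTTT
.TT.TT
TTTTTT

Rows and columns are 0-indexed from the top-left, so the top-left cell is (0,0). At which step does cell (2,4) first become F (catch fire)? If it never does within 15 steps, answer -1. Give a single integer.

Step 1: cell (2,4)='T' (+4 fires, +1 burnt)
Step 2: cell (2,4)='T' (+6 fires, +4 burnt)
Step 3: cell (2,4)='F' (+6 fires, +6 burnt)
  -> target ignites at step 3
Step 4: cell (2,4)='.' (+5 fires, +6 burnt)
Step 5: cell (2,4)='.' (+4 fires, +5 burnt)
Step 6: cell (2,4)='.' (+2 fires, +4 burnt)
Step 7: cell (2,4)='.' (+0 fires, +2 burnt)
  fire out at step 7

3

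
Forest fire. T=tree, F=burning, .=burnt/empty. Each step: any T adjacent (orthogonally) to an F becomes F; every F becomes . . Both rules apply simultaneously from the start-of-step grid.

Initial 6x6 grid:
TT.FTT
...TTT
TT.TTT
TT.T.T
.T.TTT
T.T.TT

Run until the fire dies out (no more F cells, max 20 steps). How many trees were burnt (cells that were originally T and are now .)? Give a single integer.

Answer: 15

Derivation:
Step 1: +2 fires, +1 burnt (F count now 2)
Step 2: +3 fires, +2 burnt (F count now 3)
Step 3: +3 fires, +3 burnt (F count now 3)
Step 4: +2 fires, +3 burnt (F count now 2)
Step 5: +2 fires, +2 burnt (F count now 2)
Step 6: +2 fires, +2 burnt (F count now 2)
Step 7: +1 fires, +2 burnt (F count now 1)
Step 8: +0 fires, +1 burnt (F count now 0)
Fire out after step 8
Initially T: 24, now '.': 27
Total burnt (originally-T cells now '.'): 15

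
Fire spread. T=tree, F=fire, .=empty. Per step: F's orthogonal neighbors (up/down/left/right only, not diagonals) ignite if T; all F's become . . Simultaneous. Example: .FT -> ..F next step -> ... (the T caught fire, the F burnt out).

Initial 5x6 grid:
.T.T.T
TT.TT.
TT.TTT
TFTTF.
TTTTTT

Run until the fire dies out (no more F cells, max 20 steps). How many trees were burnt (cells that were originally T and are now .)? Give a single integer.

Answer: 20

Derivation:
Step 1: +7 fires, +2 burnt (F count now 7)
Step 2: +9 fires, +7 burnt (F count now 9)
Step 3: +3 fires, +9 burnt (F count now 3)
Step 4: +1 fires, +3 burnt (F count now 1)
Step 5: +0 fires, +1 burnt (F count now 0)
Fire out after step 5
Initially T: 21, now '.': 29
Total burnt (originally-T cells now '.'): 20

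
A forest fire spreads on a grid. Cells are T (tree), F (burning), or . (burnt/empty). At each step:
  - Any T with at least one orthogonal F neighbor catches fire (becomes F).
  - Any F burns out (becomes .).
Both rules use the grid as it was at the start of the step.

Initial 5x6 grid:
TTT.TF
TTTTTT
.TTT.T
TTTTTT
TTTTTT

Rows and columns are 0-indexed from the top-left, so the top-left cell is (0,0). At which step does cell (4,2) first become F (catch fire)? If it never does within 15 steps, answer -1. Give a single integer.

Step 1: cell (4,2)='T' (+2 fires, +1 burnt)
Step 2: cell (4,2)='T' (+2 fires, +2 burnt)
Step 3: cell (4,2)='T' (+2 fires, +2 burnt)
Step 4: cell (4,2)='T' (+4 fires, +2 burnt)
Step 5: cell (4,2)='T' (+5 fires, +4 burnt)
Step 6: cell (4,2)='T' (+5 fires, +5 burnt)
Step 7: cell (4,2)='F' (+3 fires, +5 burnt)
  -> target ignites at step 7
Step 8: cell (4,2)='.' (+2 fires, +3 burnt)
Step 9: cell (4,2)='.' (+1 fires, +2 burnt)
Step 10: cell (4,2)='.' (+0 fires, +1 burnt)
  fire out at step 10

7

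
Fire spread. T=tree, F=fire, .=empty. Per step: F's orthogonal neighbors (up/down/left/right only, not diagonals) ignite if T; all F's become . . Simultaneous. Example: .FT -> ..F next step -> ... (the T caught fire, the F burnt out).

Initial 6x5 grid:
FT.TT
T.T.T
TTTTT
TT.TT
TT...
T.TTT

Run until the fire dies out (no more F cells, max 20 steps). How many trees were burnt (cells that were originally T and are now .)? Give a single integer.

Step 1: +2 fires, +1 burnt (F count now 2)
Step 2: +1 fires, +2 burnt (F count now 1)
Step 3: +2 fires, +1 burnt (F count now 2)
Step 4: +3 fires, +2 burnt (F count now 3)
Step 5: +4 fires, +3 burnt (F count now 4)
Step 6: +2 fires, +4 burnt (F count now 2)
Step 7: +2 fires, +2 burnt (F count now 2)
Step 8: +1 fires, +2 burnt (F count now 1)
Step 9: +1 fires, +1 burnt (F count now 1)
Step 10: +0 fires, +1 burnt (F count now 0)
Fire out after step 10
Initially T: 21, now '.': 27
Total burnt (originally-T cells now '.'): 18

Answer: 18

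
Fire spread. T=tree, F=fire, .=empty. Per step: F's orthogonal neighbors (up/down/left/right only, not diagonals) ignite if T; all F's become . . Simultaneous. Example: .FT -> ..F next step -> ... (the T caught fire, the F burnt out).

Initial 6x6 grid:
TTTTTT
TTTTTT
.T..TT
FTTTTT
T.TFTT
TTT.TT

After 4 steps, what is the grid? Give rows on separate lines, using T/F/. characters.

Step 1: 5 trees catch fire, 2 burn out
  TTTTTT
  TTTTTT
  .T..TT
  .FTFTT
  F.F.FT
  TTT.TT
Step 2: 7 trees catch fire, 5 burn out
  TTTTTT
  TTTTTT
  .F..TT
  ..F.FT
  .....F
  FTF.FT
Step 3: 5 trees catch fire, 7 burn out
  TTTTTT
  TFTTTT
  ....FT
  .....F
  ......
  .F...F
Step 4: 5 trees catch fire, 5 burn out
  TFTTTT
  F.FTFT
  .....F
  ......
  ......
  ......

TFTTTT
F.FTFT
.....F
......
......
......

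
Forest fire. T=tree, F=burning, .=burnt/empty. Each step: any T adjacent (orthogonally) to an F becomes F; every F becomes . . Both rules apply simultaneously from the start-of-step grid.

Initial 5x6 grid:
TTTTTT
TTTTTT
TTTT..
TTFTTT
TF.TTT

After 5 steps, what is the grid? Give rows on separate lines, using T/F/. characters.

Step 1: 4 trees catch fire, 2 burn out
  TTTTTT
  TTTTTT
  TTFT..
  TF.FTT
  F..TTT
Step 2: 6 trees catch fire, 4 burn out
  TTTTTT
  TTFTTT
  TF.F..
  F...FT
  ...FTT
Step 3: 6 trees catch fire, 6 burn out
  TTFTTT
  TF.FTT
  F.....
  .....F
  ....FT
Step 4: 5 trees catch fire, 6 burn out
  TF.FTT
  F...FT
  ......
  ......
  .....F
Step 5: 3 trees catch fire, 5 burn out
  F...FT
  .....F
  ......
  ......
  ......

F...FT
.....F
......
......
......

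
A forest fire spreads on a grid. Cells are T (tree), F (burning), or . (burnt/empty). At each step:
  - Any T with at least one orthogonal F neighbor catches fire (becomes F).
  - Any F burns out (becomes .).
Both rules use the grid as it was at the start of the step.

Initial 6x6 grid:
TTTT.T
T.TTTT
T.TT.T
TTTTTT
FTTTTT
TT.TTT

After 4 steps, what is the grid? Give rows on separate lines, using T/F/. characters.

Step 1: 3 trees catch fire, 1 burn out
  TTTT.T
  T.TTTT
  T.TT.T
  FTTTTT
  .FTTTT
  FT.TTT
Step 2: 4 trees catch fire, 3 burn out
  TTTT.T
  T.TTTT
  F.TT.T
  .FTTTT
  ..FTTT
  .F.TTT
Step 3: 3 trees catch fire, 4 burn out
  TTTT.T
  F.TTTT
  ..TT.T
  ..FTTT
  ...FTT
  ...TTT
Step 4: 5 trees catch fire, 3 burn out
  FTTT.T
  ..TTTT
  ..FT.T
  ...FTT
  ....FT
  ...FTT

FTTT.T
..TTTT
..FT.T
...FTT
....FT
...FTT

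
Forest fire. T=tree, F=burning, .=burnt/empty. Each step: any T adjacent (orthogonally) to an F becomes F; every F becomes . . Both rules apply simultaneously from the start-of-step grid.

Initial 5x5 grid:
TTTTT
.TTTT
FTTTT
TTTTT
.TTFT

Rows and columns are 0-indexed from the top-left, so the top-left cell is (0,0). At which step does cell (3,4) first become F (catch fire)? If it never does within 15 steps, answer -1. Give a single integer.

Step 1: cell (3,4)='T' (+5 fires, +2 burnt)
Step 2: cell (3,4)='F' (+7 fires, +5 burnt)
  -> target ignites at step 2
Step 3: cell (3,4)='.' (+4 fires, +7 burnt)
Step 4: cell (3,4)='.' (+4 fires, +4 burnt)
Step 5: cell (3,4)='.' (+1 fires, +4 burnt)
Step 6: cell (3,4)='.' (+0 fires, +1 burnt)
  fire out at step 6

2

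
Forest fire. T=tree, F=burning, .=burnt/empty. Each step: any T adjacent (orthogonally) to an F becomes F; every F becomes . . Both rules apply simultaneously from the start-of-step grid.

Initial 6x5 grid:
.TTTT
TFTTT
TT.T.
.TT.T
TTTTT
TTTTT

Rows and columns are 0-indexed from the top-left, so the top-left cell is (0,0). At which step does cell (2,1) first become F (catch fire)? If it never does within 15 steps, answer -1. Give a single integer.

Step 1: cell (2,1)='F' (+4 fires, +1 burnt)
  -> target ignites at step 1
Step 2: cell (2,1)='.' (+4 fires, +4 burnt)
Step 3: cell (2,1)='.' (+5 fires, +4 burnt)
Step 4: cell (2,1)='.' (+4 fires, +5 burnt)
Step 5: cell (2,1)='.' (+3 fires, +4 burnt)
Step 6: cell (2,1)='.' (+2 fires, +3 burnt)
Step 7: cell (2,1)='.' (+2 fires, +2 burnt)
Step 8: cell (2,1)='.' (+0 fires, +2 burnt)
  fire out at step 8

1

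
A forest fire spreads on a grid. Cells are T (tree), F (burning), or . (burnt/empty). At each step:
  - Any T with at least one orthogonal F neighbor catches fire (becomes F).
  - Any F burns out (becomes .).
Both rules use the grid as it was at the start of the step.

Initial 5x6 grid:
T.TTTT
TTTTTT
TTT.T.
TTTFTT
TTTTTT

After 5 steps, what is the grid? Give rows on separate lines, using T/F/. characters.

Step 1: 3 trees catch fire, 1 burn out
  T.TTTT
  TTTTTT
  TTT.T.
  TTF.FT
  TTTFTT
Step 2: 6 trees catch fire, 3 burn out
  T.TTTT
  TTTTTT
  TTF.F.
  TF...F
  TTF.FT
Step 3: 6 trees catch fire, 6 burn out
  T.TTTT
  TTFTFT
  TF....
  F.....
  TF...F
Step 4: 7 trees catch fire, 6 burn out
  T.FTFT
  TF.F.F
  F.....
  ......
  F.....
Step 5: 3 trees catch fire, 7 burn out
  T..F.F
  F.....
  ......
  ......
  ......

T..F.F
F.....
......
......
......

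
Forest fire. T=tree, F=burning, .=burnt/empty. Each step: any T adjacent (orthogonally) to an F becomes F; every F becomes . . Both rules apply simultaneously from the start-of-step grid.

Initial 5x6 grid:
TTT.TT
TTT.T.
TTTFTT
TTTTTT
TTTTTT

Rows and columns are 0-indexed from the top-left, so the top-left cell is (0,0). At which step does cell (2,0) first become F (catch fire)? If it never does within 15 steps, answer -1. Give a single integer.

Step 1: cell (2,0)='T' (+3 fires, +1 burnt)
Step 2: cell (2,0)='T' (+7 fires, +3 burnt)
Step 3: cell (2,0)='F' (+8 fires, +7 burnt)
  -> target ignites at step 3
Step 4: cell (2,0)='.' (+6 fires, +8 burnt)
Step 5: cell (2,0)='.' (+2 fires, +6 burnt)
Step 6: cell (2,0)='.' (+0 fires, +2 burnt)
  fire out at step 6

3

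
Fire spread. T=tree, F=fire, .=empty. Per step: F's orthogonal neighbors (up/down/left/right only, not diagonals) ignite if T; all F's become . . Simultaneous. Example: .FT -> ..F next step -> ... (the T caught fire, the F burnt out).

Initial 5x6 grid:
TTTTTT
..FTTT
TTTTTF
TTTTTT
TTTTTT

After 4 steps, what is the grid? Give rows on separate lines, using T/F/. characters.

Step 1: 6 trees catch fire, 2 burn out
  TTFTTT
  ...FTF
  TTFTF.
  TTTTTF
  TTTTTT
Step 2: 9 trees catch fire, 6 burn out
  TF.FTF
  ....F.
  TF.F..
  TTFTF.
  TTTTTF
Step 3: 7 trees catch fire, 9 burn out
  F...F.
  ......
  F.....
  TF.F..
  TTFTF.
Step 4: 3 trees catch fire, 7 burn out
  ......
  ......
  ......
  F.....
  TF.F..

......
......
......
F.....
TF.F..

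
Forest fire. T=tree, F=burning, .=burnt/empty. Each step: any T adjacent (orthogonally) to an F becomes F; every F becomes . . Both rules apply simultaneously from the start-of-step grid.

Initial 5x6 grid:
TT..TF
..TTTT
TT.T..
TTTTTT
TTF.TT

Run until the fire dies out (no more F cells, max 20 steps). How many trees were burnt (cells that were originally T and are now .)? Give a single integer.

Step 1: +4 fires, +2 burnt (F count now 4)
Step 2: +4 fires, +4 burnt (F count now 4)
Step 3: +5 fires, +4 burnt (F count now 5)
Step 4: +4 fires, +5 burnt (F count now 4)
Step 5: +1 fires, +4 burnt (F count now 1)
Step 6: +0 fires, +1 burnt (F count now 0)
Fire out after step 6
Initially T: 20, now '.': 28
Total burnt (originally-T cells now '.'): 18

Answer: 18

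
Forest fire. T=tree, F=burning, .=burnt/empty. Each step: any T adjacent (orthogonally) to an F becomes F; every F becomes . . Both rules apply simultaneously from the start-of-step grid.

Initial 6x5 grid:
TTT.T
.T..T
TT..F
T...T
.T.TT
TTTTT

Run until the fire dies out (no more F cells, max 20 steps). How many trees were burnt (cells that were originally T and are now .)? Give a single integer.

Answer: 11

Derivation:
Step 1: +2 fires, +1 burnt (F count now 2)
Step 2: +2 fires, +2 burnt (F count now 2)
Step 3: +2 fires, +2 burnt (F count now 2)
Step 4: +1 fires, +2 burnt (F count now 1)
Step 5: +1 fires, +1 burnt (F count now 1)
Step 6: +1 fires, +1 burnt (F count now 1)
Step 7: +2 fires, +1 burnt (F count now 2)
Step 8: +0 fires, +2 burnt (F count now 0)
Fire out after step 8
Initially T: 18, now '.': 23
Total burnt (originally-T cells now '.'): 11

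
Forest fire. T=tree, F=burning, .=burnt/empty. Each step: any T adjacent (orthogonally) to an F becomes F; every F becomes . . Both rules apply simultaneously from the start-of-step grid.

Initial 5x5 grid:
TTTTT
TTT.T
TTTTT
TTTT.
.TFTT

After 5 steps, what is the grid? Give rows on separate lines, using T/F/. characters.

Step 1: 3 trees catch fire, 1 burn out
  TTTTT
  TTT.T
  TTTTT
  TTFT.
  .F.FT
Step 2: 4 trees catch fire, 3 burn out
  TTTTT
  TTT.T
  TTFTT
  TF.F.
  ....F
Step 3: 4 trees catch fire, 4 burn out
  TTTTT
  TTF.T
  TF.FT
  F....
  .....
Step 4: 4 trees catch fire, 4 burn out
  TTFTT
  TF..T
  F...F
  .....
  .....
Step 5: 4 trees catch fire, 4 burn out
  TF.FT
  F...F
  .....
  .....
  .....

TF.FT
F...F
.....
.....
.....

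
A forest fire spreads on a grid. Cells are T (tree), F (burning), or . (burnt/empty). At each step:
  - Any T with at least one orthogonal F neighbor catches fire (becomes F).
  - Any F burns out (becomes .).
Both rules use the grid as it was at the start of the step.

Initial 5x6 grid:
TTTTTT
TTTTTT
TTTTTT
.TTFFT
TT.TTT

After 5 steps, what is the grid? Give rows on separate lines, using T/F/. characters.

Step 1: 6 trees catch fire, 2 burn out
  TTTTTT
  TTTTTT
  TTTFFT
  .TF..F
  TT.FFT
Step 2: 6 trees catch fire, 6 burn out
  TTTTTT
  TTTFFT
  TTF..F
  .F....
  TT...F
Step 3: 6 trees catch fire, 6 burn out
  TTTFFT
  TTF..F
  TF....
  ......
  TF....
Step 4: 5 trees catch fire, 6 burn out
  TTF..F
  TF....
  F.....
  ......
  F.....
Step 5: 2 trees catch fire, 5 burn out
  TF....
  F.....
  ......
  ......
  ......

TF....
F.....
......
......
......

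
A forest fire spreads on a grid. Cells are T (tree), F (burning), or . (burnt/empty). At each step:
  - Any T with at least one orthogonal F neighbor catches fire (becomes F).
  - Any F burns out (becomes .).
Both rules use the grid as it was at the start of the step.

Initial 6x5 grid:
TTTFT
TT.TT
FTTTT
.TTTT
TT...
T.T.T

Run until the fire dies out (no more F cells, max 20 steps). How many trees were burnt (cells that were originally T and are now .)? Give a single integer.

Step 1: +5 fires, +2 burnt (F count now 5)
Step 2: +7 fires, +5 burnt (F count now 7)
Step 3: +4 fires, +7 burnt (F count now 4)
Step 4: +2 fires, +4 burnt (F count now 2)
Step 5: +1 fires, +2 burnt (F count now 1)
Step 6: +0 fires, +1 burnt (F count now 0)
Fire out after step 6
Initially T: 21, now '.': 28
Total burnt (originally-T cells now '.'): 19

Answer: 19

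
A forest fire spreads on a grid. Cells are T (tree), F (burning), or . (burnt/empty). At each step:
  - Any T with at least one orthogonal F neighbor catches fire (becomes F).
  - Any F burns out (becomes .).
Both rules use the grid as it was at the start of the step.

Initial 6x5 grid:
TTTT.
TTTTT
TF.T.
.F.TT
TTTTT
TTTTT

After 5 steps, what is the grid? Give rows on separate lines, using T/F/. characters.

Step 1: 3 trees catch fire, 2 burn out
  TTTT.
  TFTTT
  F..T.
  ...TT
  TFTTT
  TTTTT
Step 2: 6 trees catch fire, 3 burn out
  TFTT.
  F.FTT
  ...T.
  ...TT
  F.FTT
  TFTTT
Step 3: 6 trees catch fire, 6 burn out
  F.FT.
  ...FT
  ...T.
  ...TT
  ...FT
  F.FTT
Step 4: 6 trees catch fire, 6 burn out
  ...F.
  ....F
  ...F.
  ...FT
  ....F
  ...FT
Step 5: 2 trees catch fire, 6 burn out
  .....
  .....
  .....
  ....F
  .....
  ....F

.....
.....
.....
....F
.....
....F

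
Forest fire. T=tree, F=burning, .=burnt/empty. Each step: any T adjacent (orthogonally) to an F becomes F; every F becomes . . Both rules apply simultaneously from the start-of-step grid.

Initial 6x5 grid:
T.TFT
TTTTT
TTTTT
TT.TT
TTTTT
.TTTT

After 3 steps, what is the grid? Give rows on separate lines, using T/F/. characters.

Step 1: 3 trees catch fire, 1 burn out
  T.F.F
  TTTFT
  TTTTT
  TT.TT
  TTTTT
  .TTTT
Step 2: 3 trees catch fire, 3 burn out
  T....
  TTF.F
  TTTFT
  TT.TT
  TTTTT
  .TTTT
Step 3: 4 trees catch fire, 3 burn out
  T....
  TF...
  TTF.F
  TT.FT
  TTTTT
  .TTTT

T....
TF...
TTF.F
TT.FT
TTTTT
.TTTT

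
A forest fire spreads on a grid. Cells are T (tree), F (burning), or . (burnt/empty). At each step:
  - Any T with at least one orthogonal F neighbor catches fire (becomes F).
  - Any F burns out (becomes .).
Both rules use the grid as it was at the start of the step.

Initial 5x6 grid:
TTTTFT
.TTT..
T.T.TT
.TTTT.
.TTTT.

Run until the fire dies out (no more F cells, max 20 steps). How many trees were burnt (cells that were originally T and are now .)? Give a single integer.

Answer: 19

Derivation:
Step 1: +2 fires, +1 burnt (F count now 2)
Step 2: +2 fires, +2 burnt (F count now 2)
Step 3: +2 fires, +2 burnt (F count now 2)
Step 4: +3 fires, +2 burnt (F count now 3)
Step 5: +1 fires, +3 burnt (F count now 1)
Step 6: +3 fires, +1 burnt (F count now 3)
Step 7: +3 fires, +3 burnt (F count now 3)
Step 8: +2 fires, +3 burnt (F count now 2)
Step 9: +1 fires, +2 burnt (F count now 1)
Step 10: +0 fires, +1 burnt (F count now 0)
Fire out after step 10
Initially T: 20, now '.': 29
Total burnt (originally-T cells now '.'): 19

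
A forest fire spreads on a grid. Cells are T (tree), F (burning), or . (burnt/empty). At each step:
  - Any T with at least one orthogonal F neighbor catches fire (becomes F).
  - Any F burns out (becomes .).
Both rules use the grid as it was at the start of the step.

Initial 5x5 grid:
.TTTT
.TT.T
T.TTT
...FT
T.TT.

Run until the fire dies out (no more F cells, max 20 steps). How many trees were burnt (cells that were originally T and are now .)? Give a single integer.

Step 1: +3 fires, +1 burnt (F count now 3)
Step 2: +3 fires, +3 burnt (F count now 3)
Step 3: +2 fires, +3 burnt (F count now 2)
Step 4: +3 fires, +2 burnt (F count now 3)
Step 5: +2 fires, +3 burnt (F count now 2)
Step 6: +0 fires, +2 burnt (F count now 0)
Fire out after step 6
Initially T: 15, now '.': 23
Total burnt (originally-T cells now '.'): 13

Answer: 13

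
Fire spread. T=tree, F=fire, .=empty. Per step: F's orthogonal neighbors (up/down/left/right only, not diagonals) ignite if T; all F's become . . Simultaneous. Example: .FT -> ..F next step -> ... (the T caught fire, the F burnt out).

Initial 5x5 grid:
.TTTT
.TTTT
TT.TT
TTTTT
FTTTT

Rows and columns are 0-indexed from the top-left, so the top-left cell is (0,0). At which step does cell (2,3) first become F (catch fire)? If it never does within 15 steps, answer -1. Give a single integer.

Step 1: cell (2,3)='T' (+2 fires, +1 burnt)
Step 2: cell (2,3)='T' (+3 fires, +2 burnt)
Step 3: cell (2,3)='T' (+3 fires, +3 burnt)
Step 4: cell (2,3)='T' (+3 fires, +3 burnt)
Step 5: cell (2,3)='F' (+4 fires, +3 burnt)
  -> target ignites at step 5
Step 6: cell (2,3)='.' (+3 fires, +4 burnt)
Step 7: cell (2,3)='.' (+2 fires, +3 burnt)
Step 8: cell (2,3)='.' (+1 fires, +2 burnt)
Step 9: cell (2,3)='.' (+0 fires, +1 burnt)
  fire out at step 9

5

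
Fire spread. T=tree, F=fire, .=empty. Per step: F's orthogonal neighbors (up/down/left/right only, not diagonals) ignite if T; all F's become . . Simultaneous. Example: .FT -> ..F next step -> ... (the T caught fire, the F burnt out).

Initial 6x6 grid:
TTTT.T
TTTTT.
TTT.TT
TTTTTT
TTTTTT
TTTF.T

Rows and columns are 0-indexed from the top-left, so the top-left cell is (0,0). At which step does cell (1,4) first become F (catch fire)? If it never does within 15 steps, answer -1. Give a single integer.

Step 1: cell (1,4)='T' (+2 fires, +1 burnt)
Step 2: cell (1,4)='T' (+4 fires, +2 burnt)
Step 3: cell (1,4)='T' (+5 fires, +4 burnt)
Step 4: cell (1,4)='T' (+6 fires, +5 burnt)
Step 5: cell (1,4)='F' (+5 fires, +6 burnt)
  -> target ignites at step 5
Step 6: cell (1,4)='.' (+4 fires, +5 burnt)
Step 7: cell (1,4)='.' (+3 fires, +4 burnt)
Step 8: cell (1,4)='.' (+1 fires, +3 burnt)
Step 9: cell (1,4)='.' (+0 fires, +1 burnt)
  fire out at step 9

5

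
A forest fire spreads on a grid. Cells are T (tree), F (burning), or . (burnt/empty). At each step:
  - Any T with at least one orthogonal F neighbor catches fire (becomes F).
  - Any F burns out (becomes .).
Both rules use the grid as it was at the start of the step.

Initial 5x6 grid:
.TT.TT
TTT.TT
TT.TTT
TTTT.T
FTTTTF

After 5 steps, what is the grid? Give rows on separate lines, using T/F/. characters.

Step 1: 4 trees catch fire, 2 burn out
  .TT.TT
  TTT.TT
  TT.TTT
  FTTT.F
  .FTTF.
Step 2: 5 trees catch fire, 4 burn out
  .TT.TT
  TTT.TT
  FT.TTF
  .FTT..
  ..FF..
Step 3: 6 trees catch fire, 5 burn out
  .TT.TT
  FTT.TF
  .F.TF.
  ..FF..
  ......
Step 4: 4 trees catch fire, 6 burn out
  .TT.TF
  .FT.F.
  ...F..
  ......
  ......
Step 5: 3 trees catch fire, 4 burn out
  .FT.F.
  ..F...
  ......
  ......
  ......

.FT.F.
..F...
......
......
......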